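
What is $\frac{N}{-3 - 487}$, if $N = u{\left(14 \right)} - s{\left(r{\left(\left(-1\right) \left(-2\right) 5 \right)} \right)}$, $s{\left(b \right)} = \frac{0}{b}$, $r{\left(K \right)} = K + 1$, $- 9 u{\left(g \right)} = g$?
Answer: $\frac{1}{315} \approx 0.0031746$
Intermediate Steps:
$u{\left(g \right)} = - \frac{g}{9}$
$r{\left(K \right)} = 1 + K$
$s{\left(b \right)} = 0$
$N = - \frac{14}{9}$ ($N = \left(- \frac{1}{9}\right) 14 - 0 = - \frac{14}{9} + 0 = - \frac{14}{9} \approx -1.5556$)
$\frac{N}{-3 - 487} = - \frac{14}{9 \left(-3 - 487\right)} = - \frac{14}{9 \left(-490\right)} = \left(- \frac{14}{9}\right) \left(- \frac{1}{490}\right) = \frac{1}{315}$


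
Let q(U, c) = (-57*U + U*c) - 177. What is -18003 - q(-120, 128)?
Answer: -9306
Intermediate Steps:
q(U, c) = -177 - 57*U + U*c
-18003 - q(-120, 128) = -18003 - (-177 - 57*(-120) - 120*128) = -18003 - (-177 + 6840 - 15360) = -18003 - 1*(-8697) = -18003 + 8697 = -9306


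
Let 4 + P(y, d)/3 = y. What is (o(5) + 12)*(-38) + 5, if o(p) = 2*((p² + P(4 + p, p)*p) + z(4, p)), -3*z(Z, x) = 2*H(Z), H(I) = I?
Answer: -23545/3 ≈ -7848.3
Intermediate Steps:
z(Z, x) = -2*Z/3
P(y, d) = -12 + 3*y
o(p) = -16/3 + 8*p² (o(p) = 2*((p² + (-12 + 3*(4 + p))*p) - ⅔*4) = 2*((p² + (-12 + (12 + 3*p))*p) - 8/3) = 2*((p² + (3*p)*p) - 8/3) = 2*((p² + 3*p²) - 8/3) = 2*(4*p² - 8/3) = 2*(-8/3 + 4*p²) = -16/3 + 8*p²)
(o(5) + 12)*(-38) + 5 = ((-16/3 + 8*5²) + 12)*(-38) + 5 = ((-16/3 + 8*25) + 12)*(-38) + 5 = ((-16/3 + 200) + 12)*(-38) + 5 = (584/3 + 12)*(-38) + 5 = (620/3)*(-38) + 5 = -23560/3 + 5 = -23545/3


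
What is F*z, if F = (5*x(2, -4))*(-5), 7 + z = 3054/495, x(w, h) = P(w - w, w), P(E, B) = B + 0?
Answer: 1370/33 ≈ 41.515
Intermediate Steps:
P(E, B) = B
x(w, h) = w
z = -137/165 (z = -7 + 3054/495 = -7 + 3054*(1/495) = -7 + 1018/165 = -137/165 ≈ -0.83030)
F = -50 (F = (5*2)*(-5) = 10*(-5) = -50)
F*z = -50*(-137/165) = 1370/33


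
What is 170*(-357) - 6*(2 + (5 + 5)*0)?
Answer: -60702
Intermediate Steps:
170*(-357) - 6*(2 + (5 + 5)*0) = -60690 - 6*(2 + 10*0) = -60690 - 6*(2 + 0) = -60690 - 6*2 = -60690 - 12 = -60702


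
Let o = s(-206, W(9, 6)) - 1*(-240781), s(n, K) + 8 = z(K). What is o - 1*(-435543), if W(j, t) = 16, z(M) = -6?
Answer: 676310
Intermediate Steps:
s(n, K) = -14 (s(n, K) = -8 - 6 = -14)
o = 240767 (o = -14 - 1*(-240781) = -14 + 240781 = 240767)
o - 1*(-435543) = 240767 - 1*(-435543) = 240767 + 435543 = 676310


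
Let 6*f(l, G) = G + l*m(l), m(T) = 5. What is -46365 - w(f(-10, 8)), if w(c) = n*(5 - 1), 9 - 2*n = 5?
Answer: -46373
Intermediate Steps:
n = 2 (n = 9/2 - 1/2*5 = 9/2 - 5/2 = 2)
f(l, G) = G/6 + 5*l/6 (f(l, G) = (G + l*5)/6 = (G + 5*l)/6 = G/6 + 5*l/6)
w(c) = 8 (w(c) = 2*(5 - 1) = 2*4 = 8)
-46365 - w(f(-10, 8)) = -46365 - 1*8 = -46365 - 8 = -46373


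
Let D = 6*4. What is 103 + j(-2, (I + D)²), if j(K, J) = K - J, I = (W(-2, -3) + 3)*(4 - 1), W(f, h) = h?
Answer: -475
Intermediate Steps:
D = 24
I = 0 (I = (-3 + 3)*(4 - 1) = 0*3 = 0)
103 + j(-2, (I + D)²) = 103 + (-2 - (0 + 24)²) = 103 + (-2 - 1*24²) = 103 + (-2 - 1*576) = 103 + (-2 - 576) = 103 - 578 = -475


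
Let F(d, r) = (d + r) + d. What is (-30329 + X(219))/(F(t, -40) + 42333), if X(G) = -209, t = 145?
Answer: -30538/42583 ≈ -0.71714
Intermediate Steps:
F(d, r) = r + 2*d
(-30329 + X(219))/(F(t, -40) + 42333) = (-30329 - 209)/((-40 + 2*145) + 42333) = -30538/((-40 + 290) + 42333) = -30538/(250 + 42333) = -30538/42583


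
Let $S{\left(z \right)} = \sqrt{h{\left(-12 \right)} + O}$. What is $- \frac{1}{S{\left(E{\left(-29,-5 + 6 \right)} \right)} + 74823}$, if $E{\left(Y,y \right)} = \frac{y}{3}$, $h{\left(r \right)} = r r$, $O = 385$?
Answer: $- \frac{1}{74846} \approx -1.3361 \cdot 10^{-5}$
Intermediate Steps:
$h{\left(r \right)} = r^{2}$
$E{\left(Y,y \right)} = \frac{y}{3}$ ($E{\left(Y,y \right)} = y \frac{1}{3} = \frac{y}{3}$)
$S{\left(z \right)} = 23$ ($S{\left(z \right)} = \sqrt{\left(-12\right)^{2} + 385} = \sqrt{144 + 385} = \sqrt{529} = 23$)
$- \frac{1}{S{\left(E{\left(-29,-5 + 6 \right)} \right)} + 74823} = - \frac{1}{23 + 74823} = - \frac{1}{74846}$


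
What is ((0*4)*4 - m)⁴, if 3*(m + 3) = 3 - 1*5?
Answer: 14641/81 ≈ 180.75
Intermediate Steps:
m = -11/3 (m = -3 + (3 - 1*5)/3 = -3 + (3 - 5)/3 = -3 + (⅓)*(-2) = -3 - ⅔ = -11/3 ≈ -3.6667)
((0*4)*4 - m)⁴ = ((0*4)*4 - 1*(-11/3))⁴ = (0*4 + 11/3)⁴ = (0 + 11/3)⁴ = (11/3)⁴ = 14641/81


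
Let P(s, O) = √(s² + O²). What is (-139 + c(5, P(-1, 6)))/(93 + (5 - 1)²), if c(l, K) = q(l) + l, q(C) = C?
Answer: -129/109 ≈ -1.1835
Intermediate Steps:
P(s, O) = √(O² + s²)
c(l, K) = 2*l (c(l, K) = l + l = 2*l)
(-139 + c(5, P(-1, 6)))/(93 + (5 - 1)²) = (-139 + 2*5)/(93 + (5 - 1)²) = (-139 + 10)/(93 + 4²) = -129/(93 + 16) = -129/109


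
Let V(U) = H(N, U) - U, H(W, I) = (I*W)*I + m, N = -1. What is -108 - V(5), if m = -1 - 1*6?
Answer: -71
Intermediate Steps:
m = -7 (m = -1 - 6 = -7)
H(W, I) = -7 + W*I**2 (H(W, I) = (I*W)*I - 7 = W*I**2 - 7 = -7 + W*I**2)
V(U) = -7 - U - U**2 (V(U) = (-7 - U**2) - U = -7 - U - U**2)
-108 - V(5) = -108 - (-7 - 1*5 - 1*5**2) = -108 - (-7 - 5 - 1*25) = -108 - (-7 - 5 - 25) = -108 - 1*(-37) = -108 + 37 = -71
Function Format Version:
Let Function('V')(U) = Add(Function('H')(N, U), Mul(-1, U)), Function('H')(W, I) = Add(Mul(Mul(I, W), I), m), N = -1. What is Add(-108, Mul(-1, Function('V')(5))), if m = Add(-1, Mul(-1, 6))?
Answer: -71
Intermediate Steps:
m = -7 (m = Add(-1, -6) = -7)
Function('H')(W, I) = Add(-7, Mul(W, Pow(I, 2))) (Function('H')(W, I) = Add(Mul(Mul(I, W), I), -7) = Add(Mul(W, Pow(I, 2)), -7) = Add(-7, Mul(W, Pow(I, 2))))
Function('V')(U) = Add(-7, Mul(-1, U), Mul(-1, Pow(U, 2))) (Function('V')(U) = Add(Add(-7, Mul(-1, Pow(U, 2))), Mul(-1, U)) = Add(-7, Mul(-1, U), Mul(-1, Pow(U, 2))))
Add(-108, Mul(-1, Function('V')(5))) = Add(-108, Mul(-1, Add(-7, Mul(-1, 5), Mul(-1, Pow(5, 2))))) = Add(-108, Mul(-1, Add(-7, -5, Mul(-1, 25)))) = Add(-108, Mul(-1, Add(-7, -5, -25))) = Add(-108, Mul(-1, -37)) = Add(-108, 37) = -71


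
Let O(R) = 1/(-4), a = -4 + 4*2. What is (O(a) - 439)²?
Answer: 3087049/16 ≈ 1.9294e+5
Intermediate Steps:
a = 4 (a = -4 + 8 = 4)
O(R) = -¼
(O(a) - 439)² = (-¼ - 439)² = (-1757/4)² = 3087049/16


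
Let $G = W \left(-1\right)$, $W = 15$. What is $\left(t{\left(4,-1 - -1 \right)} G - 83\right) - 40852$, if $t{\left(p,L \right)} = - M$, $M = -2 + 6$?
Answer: $-40875$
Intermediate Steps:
$M = 4$
$G = -15$ ($G = 15 \left(-1\right) = -15$)
$t{\left(p,L \right)} = -4$ ($t{\left(p,L \right)} = \left(-1\right) 4 = -4$)
$\left(t{\left(4,-1 - -1 \right)} G - 83\right) - 40852 = \left(\left(-4\right) \left(-15\right) - 83\right) - 40852 = \left(60 - 83\right) - 40852 = -23 - 40852 = -40875$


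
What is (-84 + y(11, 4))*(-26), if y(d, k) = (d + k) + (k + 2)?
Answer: 1638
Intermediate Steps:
y(d, k) = 2 + d + 2*k (y(d, k) = (d + k) + (2 + k) = 2 + d + 2*k)
(-84 + y(11, 4))*(-26) = (-84 + (2 + 11 + 2*4))*(-26) = (-84 + (2 + 11 + 8))*(-26) = (-84 + 21)*(-26) = -63*(-26) = 1638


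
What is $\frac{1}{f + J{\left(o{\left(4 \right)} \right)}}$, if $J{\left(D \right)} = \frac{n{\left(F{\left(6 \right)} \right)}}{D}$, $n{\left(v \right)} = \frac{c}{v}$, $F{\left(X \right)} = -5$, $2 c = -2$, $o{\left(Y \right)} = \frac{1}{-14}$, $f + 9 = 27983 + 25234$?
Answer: $\frac{5}{266026} \approx 1.8795 \cdot 10^{-5}$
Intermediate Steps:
$f = 53208$ ($f = -9 + \left(27983 + 25234\right) = -9 + 53217 = 53208$)
$o{\left(Y \right)} = - \frac{1}{14}$
$c = -1$ ($c = \frac{1}{2} \left(-2\right) = -1$)
$n{\left(v \right)} = - \frac{1}{v}$
$J{\left(D \right)} = \frac{1}{5 D}$ ($J{\left(D \right)} = \frac{\left(-1\right) \frac{1}{-5}}{D} = \frac{\left(-1\right) \left(- \frac{1}{5}\right)}{D} = \frac{1}{5 D}$)
$\frac{1}{f + J{\left(o{\left(4 \right)} \right)}} = \frac{1}{53208 + \frac{1}{5 \left(- \frac{1}{14}\right)}} = \frac{1}{53208 + \frac{1}{5} \left(-14\right)} = \frac{1}{53208 - \frac{14}{5}} = \frac{1}{\frac{266026}{5}} = \frac{5}{266026}$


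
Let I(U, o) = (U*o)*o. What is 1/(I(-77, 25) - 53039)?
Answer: -1/101164 ≈ -9.8849e-6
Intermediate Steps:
I(U, o) = U*o**2
1/(I(-77, 25) - 53039) = 1/(-77*25**2 - 53039) = 1/(-77*625 - 53039) = 1/(-48125 - 53039) = 1/(-101164) = -1/101164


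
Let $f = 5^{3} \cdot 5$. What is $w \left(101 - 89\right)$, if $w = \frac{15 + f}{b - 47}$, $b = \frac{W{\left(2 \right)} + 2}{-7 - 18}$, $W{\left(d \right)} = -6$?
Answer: $- \frac{192000}{1171} \approx -163.96$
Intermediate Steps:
$b = \frac{4}{25}$ ($b = \frac{-6 + 2}{-7 - 18} = - \frac{4}{-25} = \left(-4\right) \left(- \frac{1}{25}\right) = \frac{4}{25} \approx 0.16$)
$f = 625$ ($f = 125 \cdot 5 = 625$)
$w = - \frac{16000}{1171}$ ($w = \frac{15 + 625}{\frac{4}{25} - 47} = \frac{640}{- \frac{1171}{25}} = 640 \left(- \frac{25}{1171}\right) = - \frac{16000}{1171} \approx -13.664$)
$w \left(101 - 89\right) = - \frac{16000 \left(101 - 89\right)}{1171} = \left(- \frac{16000}{1171}\right) 12 = - \frac{192000}{1171}$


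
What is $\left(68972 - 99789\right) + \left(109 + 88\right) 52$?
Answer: $-20573$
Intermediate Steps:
$\left(68972 - 99789\right) + \left(109 + 88\right) 52 = \left(68972 - 99789\right) + 197 \cdot 52 = \left(68972 - 99789\right) + 10244 = -30817 + 10244 = -20573$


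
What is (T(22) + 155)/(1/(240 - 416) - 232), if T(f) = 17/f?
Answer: -27416/40833 ≈ -0.67142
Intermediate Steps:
(T(22) + 155)/(1/(240 - 416) - 232) = (17/22 + 155)/(1/(240 - 416) - 232) = (17*(1/22) + 155)/(1/(-176) - 232) = (17/22 + 155)/(-1/176 - 232) = 3427/(22*(-40833/176)) = (3427/22)*(-176/40833) = -27416/40833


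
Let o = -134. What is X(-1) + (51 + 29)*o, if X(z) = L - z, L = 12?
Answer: -10707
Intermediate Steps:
X(z) = 12 - z
X(-1) + (51 + 29)*o = (12 - 1*(-1)) + (51 + 29)*(-134) = (12 + 1) + 80*(-134) = 13 - 10720 = -10707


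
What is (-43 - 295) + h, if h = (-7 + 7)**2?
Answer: -338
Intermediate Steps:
h = 0 (h = 0**2 = 0)
(-43 - 295) + h = (-43 - 295) + 0 = -338 + 0 = -338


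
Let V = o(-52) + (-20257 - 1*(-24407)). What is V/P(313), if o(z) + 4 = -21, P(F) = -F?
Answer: -4125/313 ≈ -13.179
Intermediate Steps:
o(z) = -25 (o(z) = -4 - 21 = -25)
V = 4125 (V = -25 + (-20257 - 1*(-24407)) = -25 + (-20257 + 24407) = -25 + 4150 = 4125)
V/P(313) = 4125/((-1*313)) = 4125/(-313) = 4125*(-1/313) = -4125/313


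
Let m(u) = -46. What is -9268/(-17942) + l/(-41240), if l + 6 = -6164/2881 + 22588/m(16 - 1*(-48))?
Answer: 48358225793/91473608890 ≈ 0.52866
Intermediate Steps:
l = -493692/989 (l = -6 + (-6164/2881 + 22588/(-46)) = -6 + (-6164*1/2881 + 22588*(-1/46)) = -6 + (-92/43 - 11294/23) = -6 - 487758/989 = -493692/989 ≈ -499.18)
-9268/(-17942) + l/(-41240) = -9268/(-17942) - 493692/989/(-41240) = -9268*(-1/17942) - 493692/989*(-1/41240) = 4634/8971 + 123423/10196590 = 48358225793/91473608890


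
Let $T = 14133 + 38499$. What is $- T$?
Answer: $-52632$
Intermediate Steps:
$T = 52632$
$- T = \left(-1\right) 52632 = -52632$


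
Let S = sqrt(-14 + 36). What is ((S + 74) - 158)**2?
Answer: (84 - sqrt(22))**2 ≈ 6290.0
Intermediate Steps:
S = sqrt(22) ≈ 4.6904
((S + 74) - 158)**2 = ((sqrt(22) + 74) - 158)**2 = ((74 + sqrt(22)) - 158)**2 = (-84 + sqrt(22))**2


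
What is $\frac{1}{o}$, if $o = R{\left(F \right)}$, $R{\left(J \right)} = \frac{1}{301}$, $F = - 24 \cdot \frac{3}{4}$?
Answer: $301$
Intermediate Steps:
$F = -18$ ($F = - 24 \cdot 3 \cdot \frac{1}{4} = \left(-24\right) \frac{3}{4} = -18$)
$R{\left(J \right)} = \frac{1}{301}$
$o = \frac{1}{301} \approx 0.0033223$
$\frac{1}{o} = \frac{1}{\frac{1}{301}} = 301$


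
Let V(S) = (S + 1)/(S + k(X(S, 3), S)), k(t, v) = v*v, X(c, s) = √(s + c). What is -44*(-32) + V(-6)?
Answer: 8447/6 ≈ 1407.8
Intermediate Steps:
X(c, s) = √(c + s)
k(t, v) = v²
V(S) = (1 + S)/(S + S²) (V(S) = (S + 1)/(S + S²) = (1 + S)/(S + S²))
-44*(-32) + V(-6) = -44*(-32) + 1/(-6) = 1408 - ⅙ = 8447/6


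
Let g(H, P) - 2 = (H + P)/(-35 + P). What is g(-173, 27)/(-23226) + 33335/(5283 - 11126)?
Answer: -1032476041/180946024 ≈ -5.7060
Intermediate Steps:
g(H, P) = 2 + (H + P)/(-35 + P)
g(-173, 27)/(-23226) + 33335/(5283 - 11126) = ((-70 - 173 + 3*27)/(-35 + 27))/(-23226) + 33335/(5283 - 11126) = ((-70 - 173 + 81)/(-8))*(-1/23226) + 33335/(-5843) = -1/8*(-162)*(-1/23226) + 33335*(-1/5843) = (81/4)*(-1/23226) - 33335/5843 = -27/30968 - 33335/5843 = -1032476041/180946024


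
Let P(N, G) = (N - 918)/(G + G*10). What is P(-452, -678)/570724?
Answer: 685/2128229796 ≈ 3.2186e-7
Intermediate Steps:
P(N, G) = (-918 + N)/(11*G) (P(N, G) = (-918 + N)/(G + 10*G) = (-918 + N)/((11*G)) = (-918 + N)*(1/(11*G)) = (-918 + N)/(11*G))
P(-452, -678)/570724 = ((1/11)*(-918 - 452)/(-678))/570724 = ((1/11)*(-1/678)*(-1370))*(1/570724) = (685/3729)*(1/570724) = 685/2128229796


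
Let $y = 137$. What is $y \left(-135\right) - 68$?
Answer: $-18563$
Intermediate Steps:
$y \left(-135\right) - 68 = 137 \left(-135\right) - 68 = -18495 - 68 = -18563$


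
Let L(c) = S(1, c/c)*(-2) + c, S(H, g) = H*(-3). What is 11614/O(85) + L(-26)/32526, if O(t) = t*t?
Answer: 188806232/117500175 ≈ 1.6069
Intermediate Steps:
S(H, g) = -3*H
L(c) = 6 + c (L(c) = -3*1*(-2) + c = -3*(-2) + c = 6 + c)
O(t) = t**2
11614/O(85) + L(-26)/32526 = 11614/(85**2) + (6 - 26)/32526 = 11614/7225 - 20*1/32526 = 11614*(1/7225) - 10/16263 = 11614/7225 - 10/16263 = 188806232/117500175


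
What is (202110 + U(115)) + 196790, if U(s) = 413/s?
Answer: 45873913/115 ≈ 3.9890e+5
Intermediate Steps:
(202110 + U(115)) + 196790 = (202110 + 413/115) + 196790 = 23243063/115 + 196790 = 45873913/115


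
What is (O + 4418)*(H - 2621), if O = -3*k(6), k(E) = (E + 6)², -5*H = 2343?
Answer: -61575728/5 ≈ -1.2315e+7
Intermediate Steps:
H = -2343/5 (H = -⅕*2343 = -2343/5 ≈ -468.60)
k(E) = (6 + E)²
O = -432 (O = -3*(6 + 6)² = -3*12² = -3*144 = -432)
(O + 4418)*(H - 2621) = (-432 + 4418)*(-2343/5 - 2621) = 3986*(-15448/5) = -61575728/5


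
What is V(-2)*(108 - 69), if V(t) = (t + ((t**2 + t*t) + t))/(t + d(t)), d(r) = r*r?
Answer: 78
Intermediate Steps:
d(r) = r**2
V(t) = (2*t + 2*t**2)/(t + t**2) (V(t) = (t + ((t**2 + t*t) + t))/(t + t**2) = (t + ((t**2 + t**2) + t))/(t + t**2) = (t + (2*t**2 + t))/(t + t**2) = (t + (t + 2*t**2))/(t + t**2) = (2*t + 2*t**2)/(t + t**2))
V(-2)*(108 - 69) = 2*(108 - 69) = 2*39 = 78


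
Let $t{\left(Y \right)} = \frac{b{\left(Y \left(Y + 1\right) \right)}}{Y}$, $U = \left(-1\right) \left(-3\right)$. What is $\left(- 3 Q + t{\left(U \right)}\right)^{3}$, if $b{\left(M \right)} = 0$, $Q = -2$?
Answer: $216$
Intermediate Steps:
$U = 3$
$t{\left(Y \right)} = 0$ ($t{\left(Y \right)} = \frac{0}{Y} = 0$)
$\left(- 3 Q + t{\left(U \right)}\right)^{3} = \left(\left(-3\right) \left(-2\right) + 0\right)^{3} = \left(6 + 0\right)^{3} = 6^{3} = 216$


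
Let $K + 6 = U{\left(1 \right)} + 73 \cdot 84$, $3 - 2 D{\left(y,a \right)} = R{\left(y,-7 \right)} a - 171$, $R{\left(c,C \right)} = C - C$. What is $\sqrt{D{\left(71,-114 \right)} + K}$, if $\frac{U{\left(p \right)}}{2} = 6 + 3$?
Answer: $\sqrt{6231} \approx 78.937$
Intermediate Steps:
$R{\left(c,C \right)} = 0$
$U{\left(p \right)} = 18$ ($U{\left(p \right)} = 2 \left(6 + 3\right) = 2 \cdot 9 = 18$)
$D{\left(y,a \right)} = 87$ ($D{\left(y,a \right)} = \frac{3}{2} - \frac{0 a - 171}{2} = \frac{3}{2} - \frac{0 - 171}{2} = \frac{3}{2} - - \frac{171}{2} = \frac{3}{2} + \frac{171}{2} = 87$)
$K = 6144$ ($K = -6 + \left(18 + 73 \cdot 84\right) = -6 + \left(18 + 6132\right) = -6 + 6150 = 6144$)
$\sqrt{D{\left(71,-114 \right)} + K} = \sqrt{87 + 6144} = \sqrt{6231}$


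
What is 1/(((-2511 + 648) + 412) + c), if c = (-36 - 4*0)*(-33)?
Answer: -1/263 ≈ -0.0038023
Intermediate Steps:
c = 1188 (c = (-36 + 0)*(-33) = -36*(-33) = 1188)
1/(((-2511 + 648) + 412) + c) = 1/(((-2511 + 648) + 412) + 1188) = 1/((-1863 + 412) + 1188) = 1/(-1451 + 1188) = 1/(-263) = -1/263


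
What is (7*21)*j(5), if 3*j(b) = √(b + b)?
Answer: 49*√10 ≈ 154.95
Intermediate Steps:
j(b) = √2*√b/3 (j(b) = √(b + b)/3 = √(2*b)/3 = (√2*√b)/3 = √2*√b/3)
(7*21)*j(5) = (7*21)*(√2*√5/3) = 147*(√10/3) = 49*√10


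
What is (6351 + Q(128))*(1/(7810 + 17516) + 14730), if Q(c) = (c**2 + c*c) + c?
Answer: 14641171098307/25326 ≈ 5.7811e+8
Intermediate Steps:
Q(c) = c + 2*c**2 (Q(c) = (c**2 + c**2) + c = 2*c**2 + c = c + 2*c**2)
(6351 + Q(128))*(1/(7810 + 17516) + 14730) = (6351 + 128*(1 + 2*128))*(1/(7810 + 17516) + 14730) = (6351 + 128*(1 + 256))*(1/25326 + 14730) = (6351 + 128*257)*(1/25326 + 14730) = (6351 + 32896)*(373051981/25326) = 39247*(373051981/25326) = 14641171098307/25326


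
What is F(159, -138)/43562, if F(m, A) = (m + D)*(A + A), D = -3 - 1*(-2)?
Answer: -948/947 ≈ -1.0011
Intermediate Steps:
D = -1 (D = -3 + 2 = -1)
F(m, A) = 2*A*(-1 + m) (F(m, A) = (m - 1)*(A + A) = (-1 + m)*(2*A) = 2*A*(-1 + m))
F(159, -138)/43562 = (2*(-138)*(-1 + 159))/43562 = (2*(-138)*158)*(1/43562) = -43608*1/43562 = -948/947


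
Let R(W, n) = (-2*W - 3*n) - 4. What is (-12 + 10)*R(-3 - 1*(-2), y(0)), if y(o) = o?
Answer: 4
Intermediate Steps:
R(W, n) = -4 - 3*n - 2*W (R(W, n) = (-3*n - 2*W) - 4 = -4 - 3*n - 2*W)
(-12 + 10)*R(-3 - 1*(-2), y(0)) = (-12 + 10)*(-4 - 3*0 - 2*(-3 - 1*(-2))) = -2*(-4 + 0 - 2*(-3 + 2)) = -2*(-4 + 0 - 2*(-1)) = -2*(-4 + 0 + 2) = -2*(-2) = 4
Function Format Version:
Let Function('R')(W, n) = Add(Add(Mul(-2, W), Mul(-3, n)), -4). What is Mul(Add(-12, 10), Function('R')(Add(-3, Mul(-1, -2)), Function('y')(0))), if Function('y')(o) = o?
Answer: 4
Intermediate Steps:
Function('R')(W, n) = Add(-4, Mul(-3, n), Mul(-2, W)) (Function('R')(W, n) = Add(Add(Mul(-3, n), Mul(-2, W)), -4) = Add(-4, Mul(-3, n), Mul(-2, W)))
Mul(Add(-12, 10), Function('R')(Add(-3, Mul(-1, -2)), Function('y')(0))) = Mul(Add(-12, 10), Add(-4, Mul(-3, 0), Mul(-2, Add(-3, Mul(-1, -2))))) = Mul(-2, Add(-4, 0, Mul(-2, Add(-3, 2)))) = Mul(-2, Add(-4, 0, Mul(-2, -1))) = Mul(-2, Add(-4, 0, 2)) = Mul(-2, -2) = 4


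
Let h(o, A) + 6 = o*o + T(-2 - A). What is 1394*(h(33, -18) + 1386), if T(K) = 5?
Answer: 3448756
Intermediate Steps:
h(o, A) = -1 + o² (h(o, A) = -6 + (o*o + 5) = -6 + (o² + 5) = -6 + (5 + o²) = -1 + o²)
1394*(h(33, -18) + 1386) = 1394*((-1 + 33²) + 1386) = 1394*((-1 + 1089) + 1386) = 1394*(1088 + 1386) = 1394*2474 = 3448756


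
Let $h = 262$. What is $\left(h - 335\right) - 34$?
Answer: $-107$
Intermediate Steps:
$\left(h - 335\right) - 34 = \left(262 - 335\right) - 34 = -73 - 34 = -107$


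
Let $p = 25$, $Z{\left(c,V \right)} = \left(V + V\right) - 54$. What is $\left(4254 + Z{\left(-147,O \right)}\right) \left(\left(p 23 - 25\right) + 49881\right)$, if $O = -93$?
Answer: $202430034$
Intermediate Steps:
$Z{\left(c,V \right)} = -54 + 2 V$ ($Z{\left(c,V \right)} = 2 V - 54 = -54 + 2 V$)
$\left(4254 + Z{\left(-147,O \right)}\right) \left(\left(p 23 - 25\right) + 49881\right) = \left(4254 + \left(-54 + 2 \left(-93\right)\right)\right) \left(\left(25 \cdot 23 - 25\right) + 49881\right) = \left(4254 - 240\right) \left(\left(575 - 25\right) + 49881\right) = \left(4254 - 240\right) \left(550 + 49881\right) = 4014 \cdot 50431 = 202430034$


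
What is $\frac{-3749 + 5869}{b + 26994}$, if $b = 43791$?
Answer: $\frac{424}{14157} \approx 0.02995$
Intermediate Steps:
$\frac{-3749 + 5869}{b + 26994} = \frac{-3749 + 5869}{43791 + 26994} = \frac{2120}{70785} = 2120 \cdot \frac{1}{70785} = \frac{424}{14157}$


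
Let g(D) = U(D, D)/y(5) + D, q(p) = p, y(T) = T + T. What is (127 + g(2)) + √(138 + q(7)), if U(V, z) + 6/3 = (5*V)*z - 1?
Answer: 1307/10 + √145 ≈ 142.74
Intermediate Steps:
U(V, z) = -3 + 5*V*z (U(V, z) = -2 + ((5*V)*z - 1) = -2 + (5*V*z - 1) = -2 + (-1 + 5*V*z) = -3 + 5*V*z)
y(T) = 2*T
g(D) = -3/10 + D + D²/2 (g(D) = (-3 + 5*D*D)/((2*5)) + D = (-3 + 5*D²)/10 + D = (-3 + 5*D²)*(⅒) + D = (-3/10 + D²/2) + D = -3/10 + D + D²/2)
(127 + g(2)) + √(138 + q(7)) = (127 + (-3/10 + 2 + (½)*2²)) + √(138 + 7) = (127 + (-3/10 + 2 + (½)*4)) + √145 = (127 + (-3/10 + 2 + 2)) + √145 = (127 + 37/10) + √145 = 1307/10 + √145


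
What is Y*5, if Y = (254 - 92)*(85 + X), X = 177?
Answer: 212220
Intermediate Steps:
Y = 42444 (Y = (254 - 92)*(85 + 177) = 162*262 = 42444)
Y*5 = 42444*5 = 212220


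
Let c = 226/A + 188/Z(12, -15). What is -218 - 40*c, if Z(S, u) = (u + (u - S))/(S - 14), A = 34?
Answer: -300586/357 ≈ -841.98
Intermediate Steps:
Z(S, u) = (-S + 2*u)/(-14 + S)
c = 5569/357 (c = 226/34 + 188/(((-1*12 + 2*(-15))/(-14 + 12))) = 226*(1/34) + 188/(((-12 - 30)/(-2))) = 113/17 + 188/((-½*(-42))) = 113/17 + 188/21 = 5569/357 ≈ 15.599)
-218 - 40*c = -218 - 40*5569/357 = -218 - 222760/357 = -300586/357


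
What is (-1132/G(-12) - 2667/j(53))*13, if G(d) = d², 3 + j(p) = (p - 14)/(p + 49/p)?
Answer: 131232985/8676 ≈ 15126.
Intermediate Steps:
j(p) = -3 + (-14 + p)/(p + 49/p) (j(p) = -3 + (p - 14)/(p + 49/p) = -3 + (-14 + p)/(p + 49/p))
(-1132/G(-12) - 2667/j(53))*13 = (-1132/((-12)²) - 2667*(49 + 53²)/(-147 - 14*53 - 2*53²))*13 = (-1132/144 - 2667*(49 + 2809)/(-147 - 742 - 2*2809))*13 = (-1132*1/144 - 2667*2858/(-147 - 742 - 5618))*13 = (-283/36 - 2667/((1/2858)*(-6507)))*13 = (-283/36 - 2667/(-6507/2858))*13 = (-283/36 - 2667*(-2858/6507))*13 = (-283/36 + 2540762/2169)*13 = (10094845/8676)*13 = 131232985/8676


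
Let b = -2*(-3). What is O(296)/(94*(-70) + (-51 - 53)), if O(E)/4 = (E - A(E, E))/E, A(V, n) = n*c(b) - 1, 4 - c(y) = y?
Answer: -889/494616 ≈ -0.0017974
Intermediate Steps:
b = 6
c(y) = 4 - y
A(V, n) = -1 - 2*n (A(V, n) = n*(4 - 1*6) - 1 = n*(4 - 6) - 1 = n*(-2) - 1 = -2*n - 1 = -1 - 2*n)
O(E) = 4*(1 + 3*E)/E (O(E) = 4*((E - (-1 - 2*E))/E) = 4*((E + (1 + 2*E))/E) = 4*((1 + 3*E)/E) = 4*(1 + 3*E)/E)
O(296)/(94*(-70) + (-51 - 53)) = (12 + 4/296)/(94*(-70) + (-51 - 53)) = (12 + 4*(1/296))/(-6580 - 104) = (12 + 1/74)/(-6684) = (889/74)*(-1/6684) = -889/494616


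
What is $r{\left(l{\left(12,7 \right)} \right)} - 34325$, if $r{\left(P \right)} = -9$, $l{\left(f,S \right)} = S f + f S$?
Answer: $-34334$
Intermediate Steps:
$l{\left(f,S \right)} = 2 S f$ ($l{\left(f,S \right)} = S f + S f = 2 S f$)
$r{\left(l{\left(12,7 \right)} \right)} - 34325 = -9 - 34325 = -34334$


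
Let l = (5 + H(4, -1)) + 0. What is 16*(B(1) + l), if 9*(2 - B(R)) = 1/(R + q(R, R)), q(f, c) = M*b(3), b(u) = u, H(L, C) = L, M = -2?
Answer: 7936/45 ≈ 176.36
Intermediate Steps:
l = 9 (l = (5 + 4) + 0 = 9 + 0 = 9)
q(f, c) = -6 (q(f, c) = -2*3 = -6)
B(R) = 2 - 1/(9*(-6 + R)) (B(R) = 2 - 1/(9*(R - 6)) = 2 - 1/(9*(-6 + R)))
16*(B(1) + l) = 16*((-109 + 18*1)/(9*(-6 + 1)) + 9) = 16*((1/9)*(-109 + 18)/(-5) + 9) = 16*((1/9)*(-1/5)*(-91) + 9) = 16*(91/45 + 9) = 16*(496/45) = 7936/45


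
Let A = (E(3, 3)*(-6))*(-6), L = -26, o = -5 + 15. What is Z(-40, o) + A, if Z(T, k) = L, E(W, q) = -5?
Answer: -206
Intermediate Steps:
o = 10
Z(T, k) = -26
A = -180 (A = -5*(-6)*(-6) = 30*(-6) = -180)
Z(-40, o) + A = -26 - 180 = -206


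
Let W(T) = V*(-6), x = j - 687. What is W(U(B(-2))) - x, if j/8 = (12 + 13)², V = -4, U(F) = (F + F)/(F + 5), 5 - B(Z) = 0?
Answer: -4289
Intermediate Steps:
B(Z) = 5 (B(Z) = 5 - 1*0 = 5 + 0 = 5)
U(F) = 2*F/(5 + F) (U(F) = (2*F)/(5 + F) = 2*F/(5 + F))
j = 5000 (j = 8*(12 + 13)² = 8*25² = 8*625 = 5000)
x = 4313 (x = 5000 - 687 = 4313)
W(T) = 24 (W(T) = -4*(-6) = 24)
W(U(B(-2))) - x = 24 - 1*4313 = 24 - 4313 = -4289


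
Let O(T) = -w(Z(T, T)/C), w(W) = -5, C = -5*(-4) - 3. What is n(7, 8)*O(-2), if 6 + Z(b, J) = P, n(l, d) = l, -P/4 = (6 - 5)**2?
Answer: 35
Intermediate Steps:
P = -4 (P = -4*(6 - 5)**2 = -4*1**2 = -4*1 = -4)
Z(b, J) = -10 (Z(b, J) = -6 - 4 = -10)
C = 17 (C = 20 - 3 = 17)
O(T) = 5 (O(T) = -1*(-5) = 5)
n(7, 8)*O(-2) = 7*5 = 35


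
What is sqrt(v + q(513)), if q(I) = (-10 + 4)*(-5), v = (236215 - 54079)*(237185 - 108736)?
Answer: sqrt(23395187094) ≈ 1.5295e+5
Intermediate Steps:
v = 23395187064 (v = 182136*128449 = 23395187064)
q(I) = 30 (q(I) = -6*(-5) = 30)
sqrt(v + q(513)) = sqrt(23395187064 + 30) = sqrt(23395187094)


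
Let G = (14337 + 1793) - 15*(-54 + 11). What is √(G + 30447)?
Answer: √47222 ≈ 217.31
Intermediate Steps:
G = 16775 (G = 16130 - 15*(-43) = 16130 + 645 = 16775)
√(G + 30447) = √(16775 + 30447) = √47222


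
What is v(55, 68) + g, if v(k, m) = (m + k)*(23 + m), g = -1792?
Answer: 9401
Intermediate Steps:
v(k, m) = (23 + m)*(k + m) (v(k, m) = (k + m)*(23 + m) = (23 + m)*(k + m))
v(55, 68) + g = (68**2 + 23*55 + 23*68 + 55*68) - 1792 = (4624 + 1265 + 1564 + 3740) - 1792 = 11193 - 1792 = 9401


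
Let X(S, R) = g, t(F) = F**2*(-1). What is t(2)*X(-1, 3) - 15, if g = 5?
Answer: -35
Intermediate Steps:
t(F) = -F**2
X(S, R) = 5
t(2)*X(-1, 3) - 15 = -1*2**2*5 - 15 = -1*4*5 - 15 = -4*5 - 15 = -20 - 15 = -35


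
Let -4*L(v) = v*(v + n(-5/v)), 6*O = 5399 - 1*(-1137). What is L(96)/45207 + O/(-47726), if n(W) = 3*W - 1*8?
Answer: -99909221/1438366188 ≈ -0.069460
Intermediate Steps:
O = 3268/3 (O = (5399 - 1*(-1137))/6 = (5399 + 1137)/6 = (⅙)*6536 = 3268/3 ≈ 1089.3)
n(W) = -8 + 3*W (n(W) = 3*W - 8 = -8 + 3*W)
L(v) = -v*(-8 + v - 15/v)/4 (L(v) = -v*(v + (-8 + 3*(-5/v)))/4 = -v*(v + (-8 - 15/v))/4 = -v*(-8 + v - 15/v)/4)
L(96)/45207 + O/(-47726) = (15/4 + (¼)*96*(8 - 1*96))/45207 + (3268/3)/(-47726) = (15/4 + (¼)*96*(8 - 96))*(1/45207) + (3268/3)*(-1/47726) = (15/4 + (¼)*96*(-88))*(1/45207) - 1634/71589 = (15/4 - 2112)*(1/45207) - 1634/71589 = -8433/4*1/45207 - 1634/71589 = -937/20092 - 1634/71589 = -99909221/1438366188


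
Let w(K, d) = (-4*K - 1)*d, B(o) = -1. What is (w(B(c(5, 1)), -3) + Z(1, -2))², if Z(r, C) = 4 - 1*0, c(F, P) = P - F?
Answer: 25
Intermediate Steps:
Z(r, C) = 4 (Z(r, C) = 4 + 0 = 4)
w(K, d) = d*(-1 - 4*K) (w(K, d) = (-1 - 4*K)*d = d*(-1 - 4*K))
(w(B(c(5, 1)), -3) + Z(1, -2))² = (-1*(-3)*(1 + 4*(-1)) + 4)² = (-1*(-3)*(1 - 4) + 4)² = (-1*(-3)*(-3) + 4)² = (-9 + 4)² = (-5)² = 25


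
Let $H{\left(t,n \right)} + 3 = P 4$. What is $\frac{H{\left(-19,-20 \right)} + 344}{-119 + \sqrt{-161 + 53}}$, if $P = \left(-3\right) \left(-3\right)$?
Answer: $- \frac{44863}{14269} - \frac{2262 i \sqrt{3}}{14269} \approx -3.1441 - 0.27457 i$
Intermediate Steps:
$P = 9$
$H{\left(t,n \right)} = 33$ ($H{\left(t,n \right)} = -3 + 9 \cdot 4 = -3 + 36 = 33$)
$\frac{H{\left(-19,-20 \right)} + 344}{-119 + \sqrt{-161 + 53}} = \frac{33 + 344}{-119 + \sqrt{-161 + 53}} = \frac{377}{-119 + \sqrt{-108}} = \frac{377}{-119 + 6 i \sqrt{3}}$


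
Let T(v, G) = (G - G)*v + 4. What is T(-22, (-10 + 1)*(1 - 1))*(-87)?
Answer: -348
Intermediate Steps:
T(v, G) = 4 (T(v, G) = 0*v + 4 = 0 + 4 = 4)
T(-22, (-10 + 1)*(1 - 1))*(-87) = 4*(-87) = -348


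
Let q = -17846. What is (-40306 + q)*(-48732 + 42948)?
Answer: 336351168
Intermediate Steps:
(-40306 + q)*(-48732 + 42948) = (-40306 - 17846)*(-48732 + 42948) = -58152*(-5784) = 336351168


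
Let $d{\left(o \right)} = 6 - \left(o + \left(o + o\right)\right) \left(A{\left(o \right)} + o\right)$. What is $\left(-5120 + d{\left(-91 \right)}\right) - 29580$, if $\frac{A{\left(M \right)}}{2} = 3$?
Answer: $-57899$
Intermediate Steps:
$A{\left(M \right)} = 6$ ($A{\left(M \right)} = 2 \cdot 3 = 6$)
$d{\left(o \right)} = 6 - 3 o \left(6 + o\right)$ ($d{\left(o \right)} = 6 - \left(o + \left(o + o\right)\right) \left(6 + o\right) = 6 - \left(o + 2 o\right) \left(6 + o\right) = 6 - 3 o \left(6 + o\right)$)
$\left(-5120 + d{\left(-91 \right)}\right) - 29580 = \left(-5120 - \left(-1644 + 24843\right)\right) - 29580 = \left(-5120 + \left(6 + 1638 - 24843\right)\right) - 29580 = \left(-5120 - 23199\right) - 29580 = -28319 - 29580 = -57899$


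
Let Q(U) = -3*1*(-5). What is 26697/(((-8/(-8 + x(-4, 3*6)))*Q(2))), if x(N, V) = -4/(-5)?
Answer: 80091/50 ≈ 1601.8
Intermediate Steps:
x(N, V) = 4/5 (x(N, V) = -4*(-1/5) = 4/5)
Q(U) = 15 (Q(U) = -3*(-5) = 15)
26697/(((-8/(-8 + x(-4, 3*6)))*Q(2))) = 26697/((-8/(-8 + 4/5)*15)) = 26697/((-8/(-36/5)*15)) = 26697/((-8*(-5/36)*15)) = 26697/(((10/9)*15)) = 26697/(50/3) = 26697*(3/50) = 80091/50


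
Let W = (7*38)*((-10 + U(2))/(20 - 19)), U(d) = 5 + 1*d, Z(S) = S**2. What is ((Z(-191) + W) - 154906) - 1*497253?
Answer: -616476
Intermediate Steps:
U(d) = 5 + d
W = -798 (W = (7*38)*((-10 + (5 + 2))/(20 - 19)) = 266*((-10 + 7)/1) = 266*(-3*1) = 266*(-3) = -798)
((Z(-191) + W) - 154906) - 1*497253 = (((-191)**2 - 798) - 154906) - 1*497253 = ((36481 - 798) - 154906) - 497253 = (35683 - 154906) - 497253 = -119223 - 497253 = -616476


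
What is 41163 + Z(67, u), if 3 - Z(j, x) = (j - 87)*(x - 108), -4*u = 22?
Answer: 38896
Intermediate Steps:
u = -11/2 (u = -1/4*22 = -11/2 ≈ -5.5000)
Z(j, x) = 3 - (-108 + x)*(-87 + j) (Z(j, x) = 3 - (j - 87)*(x - 108) = 3 - (-87 + j)*(-108 + x) = 3 - (-108 + x)*(-87 + j))
41163 + Z(67, u) = 41163 + (-9393 + 87*(-11/2) + 108*67 - 1*67*(-11/2)) = 41163 + (-9393 - 957/2 + 7236 + 737/2) = 41163 - 2267 = 38896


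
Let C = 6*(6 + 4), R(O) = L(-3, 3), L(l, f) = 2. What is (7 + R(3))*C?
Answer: 540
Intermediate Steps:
R(O) = 2
C = 60 (C = 6*10 = 60)
(7 + R(3))*C = (7 + 2)*60 = 9*60 = 540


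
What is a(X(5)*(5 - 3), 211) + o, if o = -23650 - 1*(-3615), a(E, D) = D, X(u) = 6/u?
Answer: -19824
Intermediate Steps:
o = -20035 (o = -23650 + 3615 = -20035)
a(X(5)*(5 - 3), 211) + o = 211 - 20035 = -19824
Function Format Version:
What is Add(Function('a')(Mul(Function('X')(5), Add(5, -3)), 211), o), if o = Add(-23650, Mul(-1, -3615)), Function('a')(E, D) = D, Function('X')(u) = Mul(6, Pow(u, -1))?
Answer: -19824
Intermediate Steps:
o = -20035 (o = Add(-23650, 3615) = -20035)
Add(Function('a')(Mul(Function('X')(5), Add(5, -3)), 211), o) = Add(211, -20035) = -19824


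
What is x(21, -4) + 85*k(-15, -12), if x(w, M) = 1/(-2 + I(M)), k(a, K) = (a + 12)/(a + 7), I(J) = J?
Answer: 761/24 ≈ 31.708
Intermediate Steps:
k(a, K) = (12 + a)/(7 + a)
x(w, M) = 1/(-2 + M)
x(21, -4) + 85*k(-15, -12) = 1/(-2 - 4) + 85*((12 - 15)/(7 - 15)) = 1/(-6) + 85*(-3/(-8)) = -⅙ + 85*(-⅛*(-3)) = -⅙ + 85*(3/8) = -⅙ + 255/8 = 761/24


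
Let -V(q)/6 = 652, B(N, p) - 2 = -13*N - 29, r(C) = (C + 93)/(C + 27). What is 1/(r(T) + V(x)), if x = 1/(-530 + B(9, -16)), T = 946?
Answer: -973/3805337 ≈ -0.00025569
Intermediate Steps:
r(C) = (93 + C)/(27 + C)
B(N, p) = -27 - 13*N (B(N, p) = 2 + (-13*N - 29) = 2 + (-29 - 13*N) = -27 - 13*N)
x = -1/674 (x = 1/(-530 + (-27 - 13*9)) = 1/(-530 + (-27 - 117)) = 1/(-530 - 144) = 1/(-674) = -1/674 ≈ -0.0014837)
V(q) = -3912 (V(q) = -6*652 = -3912)
1/(r(T) + V(x)) = 1/((93 + 946)/(27 + 946) - 3912) = 1/(1039/973 - 3912) = 1/(-3805337/973) = -973/3805337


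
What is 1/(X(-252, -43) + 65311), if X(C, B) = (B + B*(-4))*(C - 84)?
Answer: 1/21967 ≈ 4.5523e-5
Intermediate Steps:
X(C, B) = -3*B*(-84 + C) (X(C, B) = (B - 4*B)*(-84 + C) = (-3*B)*(-84 + C) = -3*B*(-84 + C))
1/(X(-252, -43) + 65311) = 1/(3*(-43)*(84 - 1*(-252)) + 65311) = 1/(3*(-43)*(84 + 252) + 65311) = 1/(3*(-43)*336 + 65311) = 1/(-43344 + 65311) = 1/21967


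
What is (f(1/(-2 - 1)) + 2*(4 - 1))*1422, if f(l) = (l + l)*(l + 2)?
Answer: 6952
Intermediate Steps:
f(l) = 2*l*(2 + l) (f(l) = (2*l)*(2 + l) = 2*l*(2 + l))
(f(1/(-2 - 1)) + 2*(4 - 1))*1422 = (2*(2 + 1/(-2 - 1))/(-2 - 1) + 2*(4 - 1))*1422 = (2*(2 + 1/(-3))/(-3) + 2*3)*1422 = (2*(-1/3)*(2 - 1/3) + 6)*1422 = (2*(-1/3)*(5/3) + 6)*1422 = (-10/9 + 6)*1422 = (44/9)*1422 = 6952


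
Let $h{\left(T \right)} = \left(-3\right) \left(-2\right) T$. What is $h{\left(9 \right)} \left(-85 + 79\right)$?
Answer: $-324$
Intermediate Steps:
$h{\left(T \right)} = 6 T$
$h{\left(9 \right)} \left(-85 + 79\right) = 6 \cdot 9 \left(-85 + 79\right) = 54 \left(-6\right) = -324$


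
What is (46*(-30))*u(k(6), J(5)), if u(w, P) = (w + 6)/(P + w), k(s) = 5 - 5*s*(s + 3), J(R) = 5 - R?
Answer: -71484/53 ≈ -1348.8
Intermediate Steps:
k(s) = 5 - 5*s*(3 + s)
u(w, P) = (6 + w)/(P + w)
(46*(-30))*u(k(6), J(5)) = (46*(-30))*((6 + (5 - 15*6 - 5*6²))/((5 - 1*5) + (5 - 15*6 - 5*6²))) = -1380*(6 + (5 - 90 - 5*36))/((5 - 5) + (5 - 90 - 5*36)) = -1380*(6 + (5 - 90 - 180))/(0 + (5 - 90 - 180)) = -1380*(6 - 265)/(0 - 265) = -1380*(-259)/(-265) = -(-276)*(-259)/53 = -1380*259/265 = -71484/53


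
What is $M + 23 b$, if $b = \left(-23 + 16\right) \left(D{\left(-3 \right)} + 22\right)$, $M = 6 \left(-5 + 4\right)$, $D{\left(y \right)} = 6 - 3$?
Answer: $-4031$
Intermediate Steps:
$D{\left(y \right)} = 3$
$M = -6$ ($M = 6 \left(-1\right) = -6$)
$b = -175$ ($b = \left(-23 + 16\right) \left(3 + 22\right) = \left(-7\right) 25 = -175$)
$M + 23 b = -6 + 23 \left(-175\right) = -6 - 4025 = -4031$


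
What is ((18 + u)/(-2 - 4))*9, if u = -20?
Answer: 3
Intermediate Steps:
((18 + u)/(-2 - 4))*9 = ((18 - 20)/(-2 - 4))*9 = -2/(-6)*9 = -2*(-1/6)*9 = (1/3)*9 = 3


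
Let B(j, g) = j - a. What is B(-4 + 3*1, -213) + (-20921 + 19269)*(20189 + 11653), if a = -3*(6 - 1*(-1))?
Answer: -52602964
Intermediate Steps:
a = -21 (a = -3*(6 + 1) = -3*7 = -21)
B(j, g) = 21 + j (B(j, g) = j - 1*(-21) = j + 21 = 21 + j)
B(-4 + 3*1, -213) + (-20921 + 19269)*(20189 + 11653) = (21 + (-4 + 3*1)) + (-20921 + 19269)*(20189 + 11653) = (21 + (-4 + 3)) - 1652*31842 = (21 - 1) - 52602984 = 20 - 52602984 = -52602964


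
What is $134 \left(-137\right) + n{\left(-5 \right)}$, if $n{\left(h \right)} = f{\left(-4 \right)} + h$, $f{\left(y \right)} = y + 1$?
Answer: $-18366$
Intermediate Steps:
$f{\left(y \right)} = 1 + y$
$n{\left(h \right)} = -3 + h$ ($n{\left(h \right)} = \left(1 - 4\right) + h = -3 + h$)
$134 \left(-137\right) + n{\left(-5 \right)} = 134 \left(-137\right) - 8 = -18358 - 8 = -18366$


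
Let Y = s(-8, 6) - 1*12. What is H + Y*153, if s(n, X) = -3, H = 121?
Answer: -2174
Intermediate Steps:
Y = -15 (Y = -3 - 1*12 = -3 - 12 = -15)
H + Y*153 = 121 - 15*153 = 121 - 2295 = -2174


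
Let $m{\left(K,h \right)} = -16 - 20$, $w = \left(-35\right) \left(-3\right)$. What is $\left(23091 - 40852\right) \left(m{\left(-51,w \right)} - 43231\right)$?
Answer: $768465187$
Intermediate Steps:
$w = 105$
$m{\left(K,h \right)} = -36$
$\left(23091 - 40852\right) \left(m{\left(-51,w \right)} - 43231\right) = \left(23091 - 40852\right) \left(-36 - 43231\right) = \left(-17761\right) \left(-43267\right) = 768465187$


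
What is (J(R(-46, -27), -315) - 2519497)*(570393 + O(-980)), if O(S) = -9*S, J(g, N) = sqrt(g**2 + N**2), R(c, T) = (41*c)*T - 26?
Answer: -1459325415861 + 579213*sqrt(2590502041) ≈ -1.4298e+12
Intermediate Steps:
R(c, T) = -26 + 41*T*c (R(c, T) = 41*T*c - 26 = -26 + 41*T*c)
J(g, N) = sqrt(N**2 + g**2)
(J(R(-46, -27), -315) - 2519497)*(570393 + O(-980)) = (sqrt((-315)**2 + (-26 + 41*(-27)*(-46))**2) - 2519497)*(570393 - 9*(-980)) = (sqrt(99225 + (-26 + 50922)**2) - 2519497)*(570393 + 8820) = (sqrt(99225 + 50896**2) - 2519497)*579213 = (sqrt(99225 + 2590402816) - 2519497)*579213 = (sqrt(2590502041) - 2519497)*579213 = (-2519497 + sqrt(2590502041))*579213 = -1459325415861 + 579213*sqrt(2590502041)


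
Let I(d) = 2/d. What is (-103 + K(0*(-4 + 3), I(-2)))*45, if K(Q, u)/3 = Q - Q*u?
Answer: -4635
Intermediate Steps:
K(Q, u) = 3*Q - 3*Q*u (K(Q, u) = 3*(Q - Q*u) = 3*Q - 3*Q*u)
(-103 + K(0*(-4 + 3), I(-2)))*45 = (-103 + 3*(0*(-4 + 3))*(1 - 2/(-2)))*45 = (-103 + 3*(0*(-1))*(1 - 2*(-1)/2))*45 = (-103 + 3*0*(1 - 1*(-1)))*45 = (-103 + 3*0*(1 + 1))*45 = (-103 + 3*0*2)*45 = (-103 + 0)*45 = -103*45 = -4635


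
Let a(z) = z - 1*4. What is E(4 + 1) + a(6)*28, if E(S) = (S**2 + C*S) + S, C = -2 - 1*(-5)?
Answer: 101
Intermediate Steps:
a(z) = -4 + z (a(z) = z - 4 = -4 + z)
C = 3 (C = -2 + 5 = 3)
E(S) = S**2 + 4*S (E(S) = (S**2 + 3*S) + S = S**2 + 4*S)
E(4 + 1) + a(6)*28 = (4 + 1)*(4 + (4 + 1)) + (-4 + 6)*28 = 5*(4 + 5) + 2*28 = 5*9 + 56 = 45 + 56 = 101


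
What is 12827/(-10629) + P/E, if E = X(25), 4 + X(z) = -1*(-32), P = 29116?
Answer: 77278702/74403 ≈ 1038.7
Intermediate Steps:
X(z) = 28 (X(z) = -4 - 1*(-32) = -4 + 32 = 28)
E = 28
12827/(-10629) + P/E = 12827/(-10629) + 29116/28 = 12827*(-1/10629) + 29116*(1/28) = -12827/10629 + 7279/7 = 77278702/74403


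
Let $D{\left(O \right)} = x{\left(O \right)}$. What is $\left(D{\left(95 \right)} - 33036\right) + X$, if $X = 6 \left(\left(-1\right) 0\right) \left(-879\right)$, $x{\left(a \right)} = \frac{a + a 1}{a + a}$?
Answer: $-33035$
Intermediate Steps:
$x{\left(a \right)} = 1$ ($x{\left(a \right)} = \frac{a + a}{2 a} = 2 a \frac{1}{2 a} = 1$)
$X = 0$ ($X = 6 \cdot 0 \left(-879\right) = 0 \left(-879\right) = 0$)
$D{\left(O \right)} = 1$
$\left(D{\left(95 \right)} - 33036\right) + X = \left(1 - 33036\right) + 0 = -33035 + 0 = -33035$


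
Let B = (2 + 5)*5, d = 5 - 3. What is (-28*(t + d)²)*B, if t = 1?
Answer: -8820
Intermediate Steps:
d = 2
B = 35 (B = 7*5 = 35)
(-28*(t + d)²)*B = -28*(1 + 2)²*35 = -28*3²*35 = -28*9*35 = -252*35 = -8820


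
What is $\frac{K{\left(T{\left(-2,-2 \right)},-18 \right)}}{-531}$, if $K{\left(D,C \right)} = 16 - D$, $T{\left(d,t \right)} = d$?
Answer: $- \frac{2}{59} \approx -0.033898$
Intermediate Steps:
$\frac{K{\left(T{\left(-2,-2 \right)},-18 \right)}}{-531} = \frac{16 - -2}{-531} = \left(16 + 2\right) \left(- \frac{1}{531}\right) = 18 \left(- \frac{1}{531}\right) = - \frac{2}{59}$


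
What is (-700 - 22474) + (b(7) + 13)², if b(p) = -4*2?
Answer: -23149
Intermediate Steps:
b(p) = -8
(-700 - 22474) + (b(7) + 13)² = (-700 - 22474) + (-8 + 13)² = -23174 + 5² = -23174 + 25 = -23149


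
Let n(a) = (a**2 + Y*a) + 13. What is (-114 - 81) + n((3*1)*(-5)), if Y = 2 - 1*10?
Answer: 163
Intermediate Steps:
Y = -8 (Y = 2 - 10 = -8)
n(a) = 13 + a**2 - 8*a (n(a) = (a**2 - 8*a) + 13 = 13 + a**2 - 8*a)
(-114 - 81) + n((3*1)*(-5)) = (-114 - 81) + (13 + ((3*1)*(-5))**2 - 8*3*1*(-5)) = -195 + (13 + (3*(-5))**2 - 24*(-5)) = -195 + (13 + (-15)**2 - 8*(-15)) = -195 + (13 + 225 + 120) = -195 + 358 = 163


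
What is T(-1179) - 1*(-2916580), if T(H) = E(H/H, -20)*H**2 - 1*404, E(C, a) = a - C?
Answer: -26274685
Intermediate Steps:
T(H) = -404 - 21*H**2 (T(H) = (-20 - H/H)*H**2 - 1*404 = (-20 - 1*1)*H**2 - 404 = (-20 - 1)*H**2 - 404 = -21*H**2 - 404 = -404 - 21*H**2)
T(-1179) - 1*(-2916580) = (-404 - 21*(-1179)**2) - 1*(-2916580) = (-404 - 21*1390041) + 2916580 = (-404 - 29190861) + 2916580 = -29191265 + 2916580 = -26274685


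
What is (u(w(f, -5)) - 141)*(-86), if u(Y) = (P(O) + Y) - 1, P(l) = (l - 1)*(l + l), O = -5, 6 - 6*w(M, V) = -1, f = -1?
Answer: 20855/3 ≈ 6951.7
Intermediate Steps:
w(M, V) = 7/6 (w(M, V) = 1 - ⅙*(-1) = 1 + ⅙ = 7/6)
P(l) = 2*l*(-1 + l) (P(l) = (-1 + l)*(2*l) = 2*l*(-1 + l))
u(Y) = 59 + Y (u(Y) = (2*(-5)*(-1 - 5) + Y) - 1 = (2*(-5)*(-6) + Y) - 1 = (60 + Y) - 1 = 59 + Y)
(u(w(f, -5)) - 141)*(-86) = ((59 + 7/6) - 141)*(-86) = (361/6 - 141)*(-86) = -485/6*(-86) = 20855/3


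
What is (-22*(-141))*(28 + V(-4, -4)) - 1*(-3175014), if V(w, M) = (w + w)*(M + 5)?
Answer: 3237054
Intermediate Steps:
V(w, M) = 2*w*(5 + M) (V(w, M) = (2*w)*(5 + M) = 2*w*(5 + M))
(-22*(-141))*(28 + V(-4, -4)) - 1*(-3175014) = (-22*(-141))*(28 + 2*(-4)*(5 - 4)) - 1*(-3175014) = 3102*(28 + 2*(-4)*1) + 3175014 = 3102*(28 - 8) + 3175014 = 3102*20 + 3175014 = 62040 + 3175014 = 3237054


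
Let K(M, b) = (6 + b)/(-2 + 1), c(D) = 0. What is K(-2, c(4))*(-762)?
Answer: 4572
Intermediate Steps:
K(M, b) = -6 - b (K(M, b) = (6 + b)/(-1) = (6 + b)*(-1) = -6 - b)
K(-2, c(4))*(-762) = (-6 - 1*0)*(-762) = (-6 + 0)*(-762) = -6*(-762) = 4572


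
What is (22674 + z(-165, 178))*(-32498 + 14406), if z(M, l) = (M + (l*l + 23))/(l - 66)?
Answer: -830626335/2 ≈ -4.1531e+8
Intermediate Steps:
z(M, l) = (23 + M + l²)/(-66 + l) (z(M, l) = (M + (l² + 23))/(-66 + l) = (M + (23 + l²))/(-66 + l) = (23 + M + l²)/(-66 + l))
(22674 + z(-165, 178))*(-32498 + 14406) = (22674 + (23 - 165 + 178²)/(-66 + 178))*(-32498 + 14406) = (22674 + (23 - 165 + 31684)/112)*(-18092) = (22674 + (1/112)*31542)*(-18092) = (22674 + 2253/8)*(-18092) = (183645/8)*(-18092) = -830626335/2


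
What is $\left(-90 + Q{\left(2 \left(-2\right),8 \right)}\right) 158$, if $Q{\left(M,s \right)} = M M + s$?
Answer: $-10428$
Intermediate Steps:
$Q{\left(M,s \right)} = s + M^{2}$ ($Q{\left(M,s \right)} = M^{2} + s = s + M^{2}$)
$\left(-90 + Q{\left(2 \left(-2\right),8 \right)}\right) 158 = \left(-90 + \left(8 + \left(2 \left(-2\right)\right)^{2}\right)\right) 158 = \left(-90 + \left(8 + \left(-4\right)^{2}\right)\right) 158 = \left(-90 + \left(8 + 16\right)\right) 158 = \left(-90 + 24\right) 158 = \left(-66\right) 158 = -10428$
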